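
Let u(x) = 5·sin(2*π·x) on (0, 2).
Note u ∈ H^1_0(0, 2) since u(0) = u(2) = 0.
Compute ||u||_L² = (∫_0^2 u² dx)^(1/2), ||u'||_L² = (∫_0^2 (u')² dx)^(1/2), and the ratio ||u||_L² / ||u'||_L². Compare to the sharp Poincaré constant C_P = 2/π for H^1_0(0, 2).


||u||_L² / ||u'||_L² = 1/(2*π) < C_P = 2/π.

u(x) = 5·sin(2*π·x), so u'(x) = 10*π*cos(2*π*x).
Writing u(x) = A·sin(kπx/L) with A = 5 and k = 4, use ∫_0^L sin²(kπx/L) dx = L/2 and ∫_0^L cos²(kπx/L) dx = L/2.
u² = 25·sin²(2*π·x) and (u')² = 100*π^2·cos²(2*π·x), and each of sin², cos² integrates to L/2 = 1 over (0, 2).
∫_0^2 u² dx = 25, so ||u||_L² = 5.
∫_0^2 (u')² dx = 100*π^2, so ||u'||_L² = 10*π.
Ratio ||u||_L² / ||u'||_L² = 1/(2*π).
Sharp Poincaré constant on H^1_0(0, 2) is C_P = L/π = 2/π, achieved by sin(π/2·x).
This is the k = 4 harmonic; the ratio L/(kπ) is strictly less than C_P = L/π, consistent with the sharp inequality ||u||_L² ≤ C_P ||u'||_L².


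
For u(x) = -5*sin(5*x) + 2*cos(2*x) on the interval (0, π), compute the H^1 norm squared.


||u||_{H^1(0,π)}^2 = -1000/21 + 335*π

u'(x) = -4*sin(2*x) - 25*cos(5*x).
Expand u² and (u')² and integrate term by term on (0, π), using: for integers n ≥ 1, ∫_0^π sin²(nx) dx = ∫_0^π cos²(nx) dx = π/2; for n ≠ n', ∫_0^π sin(nx)sin(n'x) dx = ∫_0^π cos(nx)cos(n'x) dx = 0; and by product-to-sum, ∫_0^π sin(nx)cos(n'x) dx = ½∫_0^π [sin((n+n')x) + sin((n−n')x)] dx, which is 0 when n+n' is even and 2n/(n²−n'²) when n+n' is odd (it need not vanish on (0, π)).
  u² squared terms: (-5)²·∫sin(5x)² dx = 25·π/2 = 25*π/2;  (2)²·∫cos(2x)² dx = 4·π/2 = 2*π.
  u² cross terms: 2·(-5)·(2)·∫sin(5x)·cos(2x) dx = -20·(10/21) = -200/21.
  So ∫_0^π u² dx = 25*π/2 + 2*π − 200/21 = -200/21 + 29*π/2.
  (u')² squared terms: (-25)²·∫cos(5x)² dx = 625·π/2 = 625*π/2;  (-4)²·∫sin(2x)² dx = 16·π/2 = 8*π.
  (u')² cross terms: 2·(-25)·(-4)·∫cos(5x)·sin(2x) dx = 200·(-4/21) = -800/21.
  So ∫_0^π (u')² dx = 625*π/2 + 8*π − 800/21 = -800/21 + 641*π/2.
||u||_{H^1}^2 = (-200/21 + 29*π/2) + (-800/21 + 641*π/2) = -1000/21 + 335*π.


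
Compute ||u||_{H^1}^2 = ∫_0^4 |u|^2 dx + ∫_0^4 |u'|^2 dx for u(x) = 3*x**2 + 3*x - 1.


||u||_{H^1}^2 = 20536/5

The H^1 norm (squared) on an interval (0, L) is
  ||u||_{H^1}^2 = ∫_0^L u(x)^2 dx + ∫_0^L u'(x)^2 dx.
Compute u'(x) = 6*x + 3.
Then u(x)^2 = 9*x**4 + 18*x**3 + 3*x**2 - 6*x + 1 and u'(x)^2 = 36*x**2 + 36*x + 9.
Integrate each monomial from 0 to 4 using ∫_0^4 c·x^n dx = c·4^(n+1)/(n+1):
  ∫_0^4 u(x)^2 dx = ∫_0^4 (9*x^4 + 18*x^3 + 3*x^2 - 6*x + 1) dx. Term by term:
    ∫_0^4 9*x^4 dx = 9216/5;  ∫_0^4 18*x^3 dx = 1152;  ∫_0^4 3*x^2 dx = 64;
    ∫_0^4 -6*x dx = -48;  ∫_0^4 1 dx = 4.
  Sum: 9216/5 + 1152 + 64 − 48 + 4 = 15076/5.
  ∫_0^4 u'(x)^2 dx = ∫_0^4 (36*x^2 + 36*x + 9) dx. Term by term:
    ∫_0^4 36*x^2 dx = 768;  ∫_0^4 36*x dx = 288;  ∫_0^4 9 dx = 36.
  Sum: 768 + 288 + 36 = 1092.
Adding: ||u||_{H^1}^2 = 15076/5 + 1092 = 20536/5.


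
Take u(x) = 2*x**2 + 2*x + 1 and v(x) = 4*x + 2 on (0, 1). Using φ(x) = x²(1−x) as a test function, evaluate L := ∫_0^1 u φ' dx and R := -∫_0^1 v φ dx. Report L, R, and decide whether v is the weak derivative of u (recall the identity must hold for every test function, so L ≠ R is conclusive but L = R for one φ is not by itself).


LHS = -11/30, RHS = -11/30. Yes, v = u' weakly.

u(x) = 2*x**2 + 2*x + 1, classical derivative u'(x) = 4*x + 2.
φ(x) = x²(1−x), so φ'(x) = x*(2 - 3*x).
Note φ(0) = φ(1) = 0, so the boundary term u·φ vanishes.
LHS = ∫_0^1 u(x) φ'(x) dx = ∫_0^1 (-6*x^4 - 2*x^3 + x^2 + 2*x) dx. Term by term:
  ∫_0^1 -6*x^4 dx = -6/5;  ∫_0^1 -2*x^3 dx = -1/2;  ∫_0^1 x^2 dx = 1/3;
  ∫_0^1 2*x dx = 1.
Sum: -6/5 − 1/2 + 1/3 + 1 = -11/30.
So LHS = -11/30.
∫_0^1 v(x) φ(x) dx = ∫_0^1 (-4*x^4 + 2*x^3 + 2*x^2) dx. Term by term:
  ∫_0^1 -4*x^4 dx = -4/5;  ∫_0^1 2*x^3 dx = 1/2;  ∫_0^1 2*x^2 dx = 2/3.
Sum: -4/5 + 1/2 + 2/3 = 11/30.
So RHS = -∫_0^1 v(x) φ(x) dx = -11/30.
LHS = RHS, so the identity holds for this test φ.
Moreover u is smooth here and v(x) = u'(x) = 4*x + 2 pointwise, so the identity holds for every test function. Hence v is the weak derivative of u.


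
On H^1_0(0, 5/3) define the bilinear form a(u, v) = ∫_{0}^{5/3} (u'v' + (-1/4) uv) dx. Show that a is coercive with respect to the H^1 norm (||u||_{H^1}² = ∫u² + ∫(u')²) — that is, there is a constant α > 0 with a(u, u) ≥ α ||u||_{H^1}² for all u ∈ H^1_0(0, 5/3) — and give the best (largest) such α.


α = (-25 + 36*π^2)/(4*(25 + 9*π^2))

Coercivity of a(·,·) on H^1_0(0, 5/3) means a(u, u) ≥ α ||u||_{H^1}² for every u ∈ H^1_0.
The interval has length L = 5/3, and Poincaré/coercivity depend only on L. Here a(u, u) = ∫(u')² + (-1/4)·∫u².
Here c = -1/4 < 0 with |c| < (π/L)² = 9*π^2/25, so coercivity still holds. The condition a(u,u) ≥ α||u||_{H^1}² reads (1−α)∫(u')² ≥ (α−c)∫u². Any admissible α is ≤ 1 (rapidly oscillating u have ∫u²/∫(u')² → 0), and α = 1 would force 0 ≥ (1−c)∫u², impossible since c < 1; so 1−α > 0. By the sharp Poincaré inequality on H^1_0 of an interval of length L, ∫(u')² ≥ (π/L)²∫u² with equality for the first sine mode sin(π(x−x₀)/L) (x₀ the left endpoint), so the inequality holds for all u iff (1−α)(π/L)² ≥ α − c, i.e. α ≤ ((π/L)² + c)/((π/L)² + 1) = (1 + c(L/π)²)/(1 + (L/π)²). (Direct route, valid since c ≤ 0: Poincaré gives c∫u² ≥ c(L/π)²∫(u')², so a(u,u) ≥ (1 + c(L/π)²)∫(u')², while ||u||_{H^1}² ≤ (1 + (L/π)²)∫(u')²; dividing yields the same α.) With (π/L)² = 9*π^2/25 and c = -1/4, the largest admissible constant is α = ((π/L)² + c)/((π/L)² + 1).
Simplifying, α = (-25 + 36*π^2)/(4*(25 + 9*π^2)).


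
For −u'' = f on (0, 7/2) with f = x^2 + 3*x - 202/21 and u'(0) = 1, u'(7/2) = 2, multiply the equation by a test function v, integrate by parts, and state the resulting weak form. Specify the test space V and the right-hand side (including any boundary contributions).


V = H^1(0, 7/2) (v unrestricted at boundary; u is determined up to an additive constant); weak form: ∫_0^7/2 u'v' dx = ∫_0^7/2 (x^2 + 3*x - 202/21) v dx + 2·v(7/2) − v(0) for all v ∈ V.

Multiply both sides by a test function v and integrate from 0 to 7/2:
  ∫_0^7/2 −u''(x) v(x) dx = ∫_0^7/2 f(x) v(x) dx.
Integrate the LHS by parts once:
  ∫_0^7/2 −u'' v dx = −[u'(x) v(x)]_0^7/2 + ∫_0^7/2 u'(x) v'(x) dx.
Thus ∫_0^7/2 u'(x) v'(x) dx = ∫_0^7/2 f(x) v(x) dx + [u'(x) v(x)]_0^7/2.
Choose V so that boundary terms are either known or forced to vanish.
u has inhomogeneous Neumann u'(0) = 1, u'(7/2) = 2. [u' v]_0^7/2 = (2)·v(7/2) − (1)·v(0) = 2·v(7/2) − v(0). Take V = H^1(0, 7/2); boundary term becomes part of RHS.
Weak formulation: find u (satisfying any essential BC) such that ∫_0^7/2 u'(x) v'(x) dx = ∫_0^7/2 f v dx + 2·v(7/2) − v(0) for all v ∈ V (Neumann data are natural BCs: they enter the RHS as boundary terms).
Substituting f(x) = x^2 + 3*x - 202/21, the right-hand side is ∫_0^7/2 (x^2 + 3*x - 202/21) v dx + 2·v(7/2) − v(0).
Compatibility check (pure Neumann): taking v ≡ 1 ∈ V gives 0 = ∫_0^7/2 f dx + (2) − (1), i.e. ∫_0^7/2 f dx must equal u'(0) − u'(7/2) = -1. Indeed ∫_0^7/2 (x^2 + 3*x - 202/21) dx = -1, so the data are compatible. The solution is then unique only up to an additive constant (fix it e.g. by requiring ∫_0^7/2 u dx = 0).


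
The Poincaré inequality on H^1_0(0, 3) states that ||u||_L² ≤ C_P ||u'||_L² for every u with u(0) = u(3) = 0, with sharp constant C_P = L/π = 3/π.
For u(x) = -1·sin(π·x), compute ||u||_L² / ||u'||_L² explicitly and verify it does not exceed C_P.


||u||_L² / ||u'||_L² = 1/π < C_P = 3/π.

u(x) = -1·sin(π·x), so u'(x) = -π*cos(π*x).
Writing u(x) = A·sin(kπx/L) with A = -1 and k = 3, use ∫_0^L sin²(kπx/L) dx = L/2 and ∫_0^L cos²(kπx/L) dx = L/2.
u² = 1·sin²(π·x) and (u')² = π^2·cos²(π·x), and each of sin², cos² integrates to L/2 = 3/2 over (0, 3).
∫_0^3 u² dx = 3/2, so ||u||_L² = sqrt(6)/2.
∫_0^3 (u')² dx = 3*π^2/2, so ||u'||_L² = sqrt(6)*π/2.
Ratio ||u||_L² / ||u'||_L² = 1/π.
Sharp Poincaré constant on H^1_0(0, 3) is C_P = L/π = 3/π, achieved by sin(π/3·x).
This is the k = 3 harmonic; the ratio L/(kπ) is strictly less than C_P = L/π, consistent with the sharp inequality ||u||_L² ≤ C_P ||u'||_L².


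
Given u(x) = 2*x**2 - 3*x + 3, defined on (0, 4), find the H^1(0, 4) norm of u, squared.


||u||_{H^1}^2 = 8648/15

The H^1 norm (squared) on an interval (0, L) is
  ||u||_{H^1}^2 = ∫_0^L u(x)^2 dx + ∫_0^L u'(x)^2 dx.
Compute u'(x) = 4*x - 3.
Then u(x)^2 = 4*x**4 - 12*x**3 + 21*x**2 - 18*x + 9 and u'(x)^2 = 16*x**2 - 24*x + 9.
Integrate each monomial from 0 to 4 using ∫_0^4 c·x^n dx = c·4^(n+1)/(n+1):
  ∫_0^4 u(x)^2 dx = ∫_0^4 (4*x^4 - 12*x^3 + 21*x^2 - 18*x + 9) dx. Term by term:
    ∫_0^4 4*x^4 dx = 4096/5;  ∫_0^4 -12*x^3 dx = -768;  ∫_0^4 21*x^2 dx = 448;
    ∫_0^4 -18*x dx = -144;  ∫_0^4 9 dx = 36.
  Sum: 4096/5 − 768 + 448 − 144 + 36 = 1956/5.
  ∫_0^4 u'(x)^2 dx = ∫_0^4 (16*x^2 - 24*x + 9) dx. Term by term:
    ∫_0^4 16*x^2 dx = 1024/3;  ∫_0^4 -24*x dx = -192;  ∫_0^4 9 dx = 36.
  Sum: 1024/3 − 192 + 36 = 556/3.
Adding: ||u||_{H^1}^2 = 1956/5 + 556/3 = 8648/15.


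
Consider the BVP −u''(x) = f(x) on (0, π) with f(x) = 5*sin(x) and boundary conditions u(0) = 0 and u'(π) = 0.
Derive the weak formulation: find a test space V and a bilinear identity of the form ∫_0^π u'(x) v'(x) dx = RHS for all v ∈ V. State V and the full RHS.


V = {v ∈ H^1(0, π) : v(0) = 0} (test functions vanish at x = 0 where u is specified); weak form: ∫_0^π u'v' dx = ∫_0^π (5*sin(x)) v dx for all v ∈ V.

Multiply both sides by a test function v and integrate from 0 to π:
  ∫_0^π −u''(x) v(x) dx = ∫_0^π f(x) v(x) dx.
Integrate the LHS by parts once:
  ∫_0^π −u'' v dx = −[u'(x) v(x)]_0^π + ∫_0^π u'(x) v'(x) dx.
Thus ∫_0^π u'(x) v'(x) dx = ∫_0^π f(x) v(x) dx + [u'(x) v(x)]_0^π.
Choose V so that boundary terms are either known or forced to vanish.
Mixed BC: u(0) = 0 (Dirichlet) and u'(π) = 0 (Neumann). Define V = {v ∈ H^1(0, π) : v(0) = 0}. Then [u' v]_0^π = u'(π)·v(π) − u'(0)·0 = 0.
Weak formulation: find u (satisfying any essential BC) such that ∫_0^π u'(x) v'(x) dx = ∫_0^π f v dx for all v ∈ V (Dirichlet at 0 absorbed into V; the Neumann datum at x = π is zero, so no boundary term remains).
Substituting f(x) = 5*sin(x), the right-hand side is ∫_0^π (5*sin(x)) v dx.


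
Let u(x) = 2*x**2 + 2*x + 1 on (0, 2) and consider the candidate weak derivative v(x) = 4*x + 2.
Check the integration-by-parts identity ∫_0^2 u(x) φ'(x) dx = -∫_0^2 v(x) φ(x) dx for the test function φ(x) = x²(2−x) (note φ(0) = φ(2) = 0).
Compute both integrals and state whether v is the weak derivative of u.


LHS = -136/15, RHS = -136/15. Yes, v = u' weakly.

u(x) = 2*x**2 + 2*x + 1, classical derivative u'(x) = 4*x + 2.
φ(x) = x²(2−x), so φ'(x) = x*(4 - 3*x).
Note φ(0) = φ(2) = 0, so the boundary term u·φ vanishes.
LHS = ∫_0^2 u(x) φ'(x) dx = ∫_0^2 (-6*x^4 + 2*x^3 + 5*x^2 + 4*x) dx. Term by term:
  ∫_0^2 -6*x^4 dx = -192/5;  ∫_0^2 2*x^3 dx = 8;  ∫_0^2 5*x^2 dx = 40/3;
  ∫_0^2 4*x dx = 8.
Sum: -192/5 + 8 + 40/3 + 8 = -136/15.
So LHS = -136/15.
∫_0^2 v(x) φ(x) dx = ∫_0^2 (-4*x^4 + 6*x^3 + 4*x^2) dx. Term by term:
  ∫_0^2 -4*x^4 dx = -128/5;  ∫_0^2 6*x^3 dx = 24;  ∫_0^2 4*x^2 dx = 32/3.
Sum: -128/5 + 24 + 32/3 = 136/15.
So RHS = -∫_0^2 v(x) φ(x) dx = -136/15.
LHS = RHS, so the identity holds for this test φ.
Moreover u is smooth here and v(x) = u'(x) = 4*x + 2 pointwise, so the identity holds for every test function. Hence v is the weak derivative of u.


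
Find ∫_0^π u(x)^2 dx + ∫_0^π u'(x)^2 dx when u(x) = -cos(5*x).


||u||_{H^1(0,π)}^2 = 13*π

u'(x) = 5*sin(5*x).
Expand u² and (u')² and integrate term by term on (0, π), using: for integers n ≥ 1, ∫_0^π sin²(nx) dx = ∫_0^π cos²(nx) dx = π/2; for n ≠ n', ∫_0^π sin(nx)sin(n'x) dx = ∫_0^π cos(nx)cos(n'x) dx = 0; and by product-to-sum, ∫_0^π sin(nx)cos(n'x) dx = ½∫_0^π [sin((n+n')x) + sin((n−n')x)] dx, which is 0 when n+n' is even and 2n/(n²−n'²) when n+n' is odd (it need not vanish on (0, π)).
  u² squared terms: (-1)²·∫cos(5x)² dx = 1·π/2 = π/2.
  So ∫_0^π u² dx = π/2.
  (u')² squared terms: (5)²·∫sin(5x)² dx = 25·π/2 = 25*π/2.
  So ∫_0^π (u')² dx = 25*π/2.
||u||_{H^1}^2 = (π/2) + (25*π/2) = 13*π.


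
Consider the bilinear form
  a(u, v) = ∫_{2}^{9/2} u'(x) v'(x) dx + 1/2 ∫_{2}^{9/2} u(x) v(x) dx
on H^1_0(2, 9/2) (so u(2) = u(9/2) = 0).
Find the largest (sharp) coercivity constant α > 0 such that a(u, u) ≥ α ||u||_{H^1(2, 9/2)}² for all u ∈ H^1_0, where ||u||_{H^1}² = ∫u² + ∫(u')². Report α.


α = (25 + 8*π^2)/(2*(25 + 4*π^2))

Coercivity of a(·,·) on H^1_0(2, 9/2) means a(u, u) ≥ α ||u||_{H^1}² for every u ∈ H^1_0.
The interval has length L = 5/2, and Poincaré/coercivity depend only on L. Here a(u, u) = ∫(u')² + (1/2)·∫u².
Here 0 < c = 1/2 < 1. The condition a(u,u) ≥ α||u||_{H^1}² reads (1−α)∫(u')² ≥ (α−c)∫u². Any admissible α is ≤ 1 (rapidly oscillating u have ∫u²/∫(u')² → 0), and α = 1 would force 0 ≥ (1−c)∫u², impossible since c < 1; so 1−α > 0. By the sharp Poincaré inequality on H^1_0 of an interval of length L, ∫(u')² ≥ (π/L)²∫u² with equality for the first sine mode sin(π(x−x₀)/L) (x₀ the left endpoint), so the inequality holds for all u iff (1−α)(π/L)² ≥ α − c, i.e. α ≤ ((π/L)² + c)/((π/L)² + 1) = (1 + c(L/π)²)/(1 + (L/π)²). With (π/L)² = 4*π^2/25 and c = 1/2, the largest admissible constant is α = ((π/L)² + c)/((π/L)² + 1).
Simplifying, α = (25 + 8*π^2)/(2*(25 + 4*π^2)).


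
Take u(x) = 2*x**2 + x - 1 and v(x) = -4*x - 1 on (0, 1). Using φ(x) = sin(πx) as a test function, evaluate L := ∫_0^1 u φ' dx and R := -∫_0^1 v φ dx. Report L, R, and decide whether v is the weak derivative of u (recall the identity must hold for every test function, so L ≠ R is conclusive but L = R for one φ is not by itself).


LHS = -6/π, RHS = 6/π. No, v is not the weak derivative of u.

u(x) = 2*x**2 + x - 1, classical derivative u'(x) = 4*x + 1.
φ(x) = sin(πx), so φ'(x) = π*cos(π*x).
Note φ(0) = φ(1) = 0, so the boundary term u·φ vanishes.
LHS = ∫_0^1 u(x) φ'(x) dx = ∫_0^1 (2*π*x^2*cos(π*x) + π*x*cos(π*x) - π*cos(π*x)) dx. Term by term:
  ∫_0^1 -π*cos(π*x) dx = 0;  ∫_0^1 π*x*cos(π*x) dx = -2/π;  ∫_0^1 2*π*x^2*cos(π*x) dx = -4/π.
Sum: 0 − 2/π − 4/π = -6/π.
So LHS = -6/π.
∫_0^1 v(x) φ(x) dx = ∫_0^1 (-4*x*sin(π*x) - sin(π*x)) dx. Term by term:
  ∫_0^1 -sin(π*x) dx = -2/π;  ∫_0^1 -4*x*sin(π*x) dx = -4/π.
Sum: -2/π − 4/π = -6/π.
So RHS = -∫_0^1 v(x) φ(x) dx = 6/π.
LHS − RHS = -12/π ≠ 0, so the identity fails.
(For a valid weak derivative the identity must hold for EVERY test function, in particular this one. The failure shows v is NOT the weak derivative of u.)
Correct weak derivative would be u'(x) = 4*x + 1.


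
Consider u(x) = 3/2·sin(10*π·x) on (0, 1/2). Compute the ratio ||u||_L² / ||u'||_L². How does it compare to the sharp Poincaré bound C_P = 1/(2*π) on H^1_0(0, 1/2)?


||u||_L² / ||u'||_L² = 1/(10*π) < C_P = 1/(2*π).

u(x) = 3/2·sin(10*π·x), so u'(x) = 15*π*cos(10*π*x).
Writing u(x) = A·sin(kπx/L) with A = 3/2 and k = 5, use ∫_0^L sin²(kπx/L) dx = L/2 and ∫_0^L cos²(kπx/L) dx = L/2.
u² = 9/4·sin²(10*π·x) and (u')² = 225*π^2·cos²(10*π·x), and each of sin², cos² integrates to L/2 = 1/4 over (0, 1/2).
∫_0^1/2 u² dx = 9/16, so ||u||_L² = 3/4.
∫_0^1/2 (u')² dx = 225*π^2/4, so ||u'||_L² = 15*π/2.
Ratio ||u||_L² / ||u'||_L² = 1/(10*π).
Sharp Poincaré constant on H^1_0(0, 1/2) is C_P = L/π = 1/(2*π), achieved by sin(2*π·x).
This is the k = 5 harmonic; the ratio L/(kπ) is strictly less than C_P = L/π, consistent with the sharp inequality ||u||_L² ≤ C_P ||u'||_L².


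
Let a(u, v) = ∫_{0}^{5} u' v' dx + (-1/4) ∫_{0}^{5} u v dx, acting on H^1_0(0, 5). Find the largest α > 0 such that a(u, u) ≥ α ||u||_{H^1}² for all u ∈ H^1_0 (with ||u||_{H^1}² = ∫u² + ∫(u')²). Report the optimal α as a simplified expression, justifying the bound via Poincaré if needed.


α = (-25/4 + π^2)/(π^2 + 25)

Coercivity of a(·,·) on H^1_0(0, 5) means a(u, u) ≥ α ||u||_{H^1}² for every u ∈ H^1_0.
The interval has length L = 5, and Poincaré/coercivity depend only on L. Here a(u, u) = ∫(u')² + (-1/4)·∫u².
Here c = -1/4 < 0 with |c| < (π/L)² = π^2/25, so coercivity still holds. The condition a(u,u) ≥ α||u||_{H^1}² reads (1−α)∫(u')² ≥ (α−c)∫u². Any admissible α is ≤ 1 (rapidly oscillating u have ∫u²/∫(u')² → 0), and α = 1 would force 0 ≥ (1−c)∫u², impossible since c < 1; so 1−α > 0. By the sharp Poincaré inequality on H^1_0 of an interval of length L, ∫(u')² ≥ (π/L)²∫u² with equality for the first sine mode sin(π(x−x₀)/L) (x₀ the left endpoint), so the inequality holds for all u iff (1−α)(π/L)² ≥ α − c, i.e. α ≤ ((π/L)² + c)/((π/L)² + 1) = (1 + c(L/π)²)/(1 + (L/π)²). (Direct route, valid since c ≤ 0: Poincaré gives c∫u² ≥ c(L/π)²∫(u')², so a(u,u) ≥ (1 + c(L/π)²)∫(u')², while ||u||_{H^1}² ≤ (1 + (L/π)²)∫(u')²; dividing yields the same α.) With (π/L)² = π^2/25 and c = -1/4, the largest admissible constant is α = ((π/L)² + c)/((π/L)² + 1).
Simplifying, α = (-25/4 + π^2)/(π^2 + 25).


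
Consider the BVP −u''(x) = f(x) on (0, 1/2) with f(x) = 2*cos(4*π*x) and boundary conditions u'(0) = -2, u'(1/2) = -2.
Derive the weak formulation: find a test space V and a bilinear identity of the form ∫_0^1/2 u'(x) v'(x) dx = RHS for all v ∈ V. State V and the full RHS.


V = H^1(0, 1/2) (v unrestricted at boundary; u is determined up to an additive constant); weak form: ∫_0^1/2 u'v' dx = ∫_0^1/2 (2*cos(4*π*x)) v dx − 2·v(1/2) + 2·v(0) for all v ∈ V.

Multiply both sides by a test function v and integrate from 0 to 1/2:
  ∫_0^1/2 −u''(x) v(x) dx = ∫_0^1/2 f(x) v(x) dx.
Integrate the LHS by parts once:
  ∫_0^1/2 −u'' v dx = −[u'(x) v(x)]_0^1/2 + ∫_0^1/2 u'(x) v'(x) dx.
Thus ∫_0^1/2 u'(x) v'(x) dx = ∫_0^1/2 f(x) v(x) dx + [u'(x) v(x)]_0^1/2.
Choose V so that boundary terms are either known or forced to vanish.
u has inhomogeneous Neumann u'(0) = -2, u'(1/2) = -2. [u' v]_0^1/2 = (-2)·v(1/2) − (-2)·v(0) = − 2·v(1/2) + 2·v(0). Take V = H^1(0, 1/2); boundary term becomes part of RHS.
Weak formulation: find u (satisfying any essential BC) such that ∫_0^1/2 u'(x) v'(x) dx = ∫_0^1/2 f v dx − 2·v(1/2) + 2·v(0) for all v ∈ V (Neumann data are natural BCs: they enter the RHS as boundary terms).
Substituting f(x) = 2*cos(4*π*x), the right-hand side is ∫_0^1/2 (2*cos(4*π*x)) v dx − 2·v(1/2) + 2·v(0).
Compatibility check (pure Neumann): taking v ≡ 1 ∈ V gives 0 = ∫_0^1/2 f dx + (-2) − (-2), i.e. ∫_0^1/2 f dx must equal u'(0) − u'(1/2) = 0. Indeed ∫_0^1/2 (2*cos(4*π*x)) dx = 0, so the data are compatible. The solution is then unique only up to an additive constant (fix it e.g. by requiring ∫_0^1/2 u dx = 0).


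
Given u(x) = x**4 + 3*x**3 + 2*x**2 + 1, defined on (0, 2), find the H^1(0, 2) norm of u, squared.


||u||_{H^1}^2 = 883294/315

The H^1 norm (squared) on an interval (0, L) is
  ||u||_{H^1}^2 = ∫_0^L u(x)^2 dx + ∫_0^L u'(x)^2 dx.
Compute u'(x) = 4*x**3 + 9*x**2 + 4*x.
Then u(x)^2 = x**8 + 6*x**7 + 13*x**6 + 12*x**5 + 6*x**4 + 6*x**3 + 4*x**2 + 1 and u'(x)^2 = 16*x**6 + 72*x**5 + 113*x**4 + 72*x**3 + 16*x**2.
Integrate each monomial from 0 to 2 using ∫_0^2 c·x^n dx = c·2^(n+1)/(n+1):
  ∫_0^2 u(x)^2 dx = ∫_0^2 (x^8 + 6*x^7 + 13*x^6 + 12*x^5 + 6*x^4 + 6*x^3 + 4*x^2 + 1) dx. Term by term:
    ∫_0^2 x^8 dx = 512/9;  ∫_0^2 6*x^7 dx = 192;  ∫_0^2 13*x^6 dx = 1664/7;
    ∫_0^2 12*x^5 dx = 128;  ∫_0^2 6*x^4 dx = 192/5;  ∫_0^2 6*x^3 dx = 24;
    ∫_0^2 4*x^2 dx = 32/3;  ∫_0^2 1 dx = 2.
  Sum: 512/9 + 192 + 1664/7 + 128 + 192/5 + 24 + 32/3 + 2 = 217246/315.
  ∫_0^2 u'(x)^2 dx = ∫_0^2 (16*x^6 + 72*x^5 + 113*x^4 + 72*x^3 + 16*x^2) dx. Term by term:
    ∫_0^2 16*x^6 dx = 2048/7;  ∫_0^2 72*x^5 dx = 768;  ∫_0^2 113*x^4 dx = 3616/5;
    ∫_0^2 72*x^3 dx = 288;  ∫_0^2 16*x^2 dx = 128/3.
  Sum: 2048/7 + 768 + 3616/5 + 288 + 128/3 = 222016/105.
Adding: ||u||_{H^1}^2 = 217246/315 + 222016/105 = 883294/315.


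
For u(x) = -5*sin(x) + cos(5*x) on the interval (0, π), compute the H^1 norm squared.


||u||_{H^1(0,π)}^2 = 38*π

u'(x) = -5*sin(5*x) - 5*cos(x).
Expand u² and (u')² and integrate term by term on (0, π), using: for integers n ≥ 1, ∫_0^π sin²(nx) dx = ∫_0^π cos²(nx) dx = π/2; for n ≠ n', ∫_0^π sin(nx)sin(n'x) dx = ∫_0^π cos(nx)cos(n'x) dx = 0; and by product-to-sum, ∫_0^π sin(nx)cos(n'x) dx = ½∫_0^π [sin((n+n')x) + sin((n−n')x)] dx, which is 0 when n+n' is even and 2n/(n²−n'²) when n+n' is odd (it need not vanish on (0, π)).
  u² squared terms: (-5)²·∫sin(x)² dx = 25·π/2 = 25*π/2;  (1)²·∫cos(5x)² dx = 1·π/2 = π/2.
  u² cross terms: 2·(-5)·(1)·∫sin(x)·cos(5x) dx = -10·(0) = 0.
  So ∫_0^π u² dx = 25*π/2 + π/2 + 0 = 13*π.
  (u')² squared terms: (-5)²·∫cos(x)² dx = 25·π/2 = 25*π/2;  (-5)²·∫sin(5x)² dx = 25·π/2 = 25*π/2.
  (u')² cross terms: 2·(-5)·(-5)·∫cos(x)·sin(5x) dx = 50·(0) = 0.
  So ∫_0^π (u')² dx = 25*π/2 + 25*π/2 + 0 = 25*π.
||u||_{H^1}^2 = (13*π) + (25*π) = 38*π.


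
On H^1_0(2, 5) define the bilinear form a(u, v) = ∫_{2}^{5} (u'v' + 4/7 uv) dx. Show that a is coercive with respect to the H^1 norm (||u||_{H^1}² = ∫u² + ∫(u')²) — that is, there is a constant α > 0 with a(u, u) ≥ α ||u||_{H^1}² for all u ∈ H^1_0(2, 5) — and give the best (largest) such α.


α = (36/7 + π^2)/(9 + π^2)

Coercivity of a(·,·) on H^1_0(2, 5) means a(u, u) ≥ α ||u||_{H^1}² for every u ∈ H^1_0.
The interval has length L = 3, and Poincaré/coercivity depend only on L. Here a(u, u) = ∫(u')² + (4/7)·∫u².
Here 0 < c = 4/7 < 1. The condition a(u,u) ≥ α||u||_{H^1}² reads (1−α)∫(u')² ≥ (α−c)∫u². Any admissible α is ≤ 1 (rapidly oscillating u have ∫u²/∫(u')² → 0), and α = 1 would force 0 ≥ (1−c)∫u², impossible since c < 1; so 1−α > 0. By the sharp Poincaré inequality on H^1_0 of an interval of length L, ∫(u')² ≥ (π/L)²∫u² with equality for the first sine mode sin(π(x−x₀)/L) (x₀ the left endpoint), so the inequality holds for all u iff (1−α)(π/L)² ≥ α − c, i.e. α ≤ ((π/L)² + c)/((π/L)² + 1) = (1 + c(L/π)²)/(1 + (L/π)²). With (π/L)² = π^2/9 and c = 4/7, the largest admissible constant is α = ((π/L)² + c)/((π/L)² + 1).
Simplifying, α = (36/7 + π^2)/(9 + π^2).


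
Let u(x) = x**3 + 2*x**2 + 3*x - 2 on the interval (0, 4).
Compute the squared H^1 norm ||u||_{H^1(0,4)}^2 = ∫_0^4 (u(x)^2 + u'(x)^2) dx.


||u||_{H^1}^2 = 1250036/105

The H^1 norm (squared) on an interval (0, L) is
  ||u||_{H^1}^2 = ∫_0^L u(x)^2 dx + ∫_0^L u'(x)^2 dx.
Compute u'(x) = 3*x**2 + 4*x + 3.
Then u(x)^2 = x**6 + 4*x**5 + 10*x**4 + 8*x**3 + x**2 - 12*x + 4 and u'(x)^2 = 9*x**4 + 24*x**3 + 34*x**2 + 24*x + 9.
Integrate each monomial from 0 to 4 using ∫_0^4 c·x^n dx = c·4^(n+1)/(n+1):
  ∫_0^4 u(x)^2 dx = ∫_0^4 (x^6 + 4*x^5 + 10*x^4 + 8*x^3 + x^2 - 12*x + 4) dx. Term by term:
    ∫_0^4 x^6 dx = 16384/7;  ∫_0^4 4*x^5 dx = 8192/3;  ∫_0^4 10*x^4 dx = 2048;
    ∫_0^4 8*x^3 dx = 512;  ∫_0^4 x^2 dx = 64/3;  ∫_0^4 -12*x dx = -96;
    ∫_0^4 4 dx = 16.
  Sum: 16384/7 + 8192/3 + 2048 + 512 + 64/3 − 96 + 16 = 53008/7.
  ∫_0^4 u'(x)^2 dx = ∫_0^4 (9*x^4 + 24*x^3 + 34*x^2 + 24*x + 9) dx. Term by term:
    ∫_0^4 9*x^4 dx = 9216/5;  ∫_0^4 24*x^3 dx = 1536;  ∫_0^4 34*x^2 dx = 2176/3;
    ∫_0^4 24*x dx = 192;  ∫_0^4 9 dx = 36.
  Sum: 9216/5 + 1536 + 2176/3 + 192 + 36 = 64988/15.
Adding: ||u||_{H^1}^2 = 53008/7 + 64988/15 = 1250036/105.


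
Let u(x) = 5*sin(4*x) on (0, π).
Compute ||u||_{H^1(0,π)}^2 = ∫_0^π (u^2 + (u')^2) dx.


||u||_{H^1(0,π)}^2 = 425*π/2

u'(x) = 20*cos(4*x).
Expand u² and (u')² and integrate term by term on (0, π), using: for integers n ≥ 1, ∫_0^π sin²(nx) dx = ∫_0^π cos²(nx) dx = π/2; for n ≠ n', ∫_0^π sin(nx)sin(n'x) dx = ∫_0^π cos(nx)cos(n'x) dx = 0; and by product-to-sum, ∫_0^π sin(nx)cos(n'x) dx = ½∫_0^π [sin((n+n')x) + sin((n−n')x)] dx, which is 0 when n+n' is even and 2n/(n²−n'²) when n+n' is odd (it need not vanish on (0, π)).
  u² squared terms: (5)²·∫sin(4x)² dx = 25·π/2 = 25*π/2.
  So ∫_0^π u² dx = 25*π/2.
  (u')² squared terms: (20)²·∫cos(4x)² dx = 400·π/2 = 200*π.
  So ∫_0^π (u')² dx = 200*π.
||u||_{H^1}^2 = (25*π/2) + (200*π) = 425*π/2.


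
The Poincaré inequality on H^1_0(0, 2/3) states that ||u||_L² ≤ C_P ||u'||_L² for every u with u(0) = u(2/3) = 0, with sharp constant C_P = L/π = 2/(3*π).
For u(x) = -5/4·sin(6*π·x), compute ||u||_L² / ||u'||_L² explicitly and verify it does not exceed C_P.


||u||_L² / ||u'||_L² = 1/(6*π) < C_P = 2/(3*π).

u(x) = -5/4·sin(6*π·x), so u'(x) = -15*π*cos(6*π*x)/2.
Writing u(x) = A·sin(kπx/L) with A = -5/4 and k = 4, use ∫_0^L sin²(kπx/L) dx = L/2 and ∫_0^L cos²(kπx/L) dx = L/2.
u² = 25/16·sin²(6*π·x) and (u')² = 225*π^2/4·cos²(6*π·x), and each of sin², cos² integrates to L/2 = 1/3 over (0, 2/3).
∫_0^2/3 u² dx = 25/48, so ||u||_L² = 5*sqrt(3)/12.
∫_0^2/3 (u')² dx = 75*π^2/4, so ||u'||_L² = 5*sqrt(3)*π/2.
Ratio ||u||_L² / ||u'||_L² = 1/(6*π).
Sharp Poincaré constant on H^1_0(0, 2/3) is C_P = L/π = 2/(3*π), achieved by sin(3*π/2·x).
This is the k = 4 harmonic; the ratio L/(kπ) is strictly less than C_P = L/π, consistent with the sharp inequality ||u||_L² ≤ C_P ||u'||_L².


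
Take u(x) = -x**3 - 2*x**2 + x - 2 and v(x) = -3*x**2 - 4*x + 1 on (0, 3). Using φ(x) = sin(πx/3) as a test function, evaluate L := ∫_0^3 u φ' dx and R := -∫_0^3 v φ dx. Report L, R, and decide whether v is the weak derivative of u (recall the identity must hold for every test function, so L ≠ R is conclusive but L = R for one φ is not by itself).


LHS = -324/π^3 + 111/π, RHS = -324/π^3 + 111/π. Yes, v = u' weakly.

u(x) = -x**3 - 2*x**2 + x - 2, classical derivative u'(x) = -3*x**2 - 4*x + 1.
φ(x) = sin(πx/3), so φ'(x) = π*cos(π*x/3)/3.
Note φ(0) = φ(3) = 0, so the boundary term u·φ vanishes.
LHS = ∫_0^3 u(x) φ'(x) dx = ∫_0^3 (-π*x^3*cos(π*x/3)/3 - 2*π*x^2*cos(π*x/3)/3 + π*x*cos(π*x/3)/3 - 2*π*cos(π*x/3)/3) dx. Term by term:
  ∫_0^3 -2*π*cos(π*x/3)/3 dx = 0;  ∫_0^3 -2*π*x^2*cos(π*x/3)/3 dx = 36/π;  ∫_0^3 -π*x^3*cos(π*x/3)/3 dx = -324/π^3 + 81/π;
  ∫_0^3 π*x*cos(π*x/3)/3 dx = -6/π.
Sum: 0 + 36/π + -324/π^3 + 81/π − 6/π = -324/π^3 + 111/π.
So LHS = -324/π^3 + 111/π.
∫_0^3 v(x) φ(x) dx = ∫_0^3 (-3*x^2*sin(π*x/3) - 4*x*sin(π*x/3) + sin(π*x/3)) dx. Term by term:
  ∫_0^3 -4*x*sin(π*x/3) dx = -36/π;  ∫_0^3 -3*x^2*sin(π*x/3) dx = -81/π + 324/π^3;  ∫_0^3 sin(π*x/3) dx = 6/π.
Sum: -36/π + -81/π + 324/π^3 + 6/π = -111/π + 324/π^3.
So RHS = -∫_0^3 v(x) φ(x) dx = -324/π^3 + 111/π.
LHS = RHS, so the identity holds for this test φ.
Moreover u is smooth here and v(x) = u'(x) = -3*x**2 - 4*x + 1 pointwise, so the identity holds for every test function. Hence v is the weak derivative of u.


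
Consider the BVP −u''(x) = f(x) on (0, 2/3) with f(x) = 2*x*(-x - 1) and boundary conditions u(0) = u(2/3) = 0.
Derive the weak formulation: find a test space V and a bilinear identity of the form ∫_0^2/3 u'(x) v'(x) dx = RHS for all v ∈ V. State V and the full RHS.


V = H^1_0(0, 2/3) (so v(0) = v(2/3) = 0); weak form: ∫_0^2/3 u'v' dx = ∫_0^2/3 (2*x*(-x - 1)) v dx for all v ∈ V.

Multiply both sides by a test function v and integrate from 0 to 2/3:
  ∫_0^2/3 −u''(x) v(x) dx = ∫_0^2/3 f(x) v(x) dx.
Integrate the LHS by parts once:
  ∫_0^2/3 −u'' v dx = −[u'(x) v(x)]_0^2/3 + ∫_0^2/3 u'(x) v'(x) dx.
Thus ∫_0^2/3 u'(x) v'(x) dx = ∫_0^2/3 f(x) v(x) dx + [u'(x) v(x)]_0^2/3.
Choose V so that boundary terms are either known or forced to vanish.
u is Dirichlet: u(0) = u(2/3) = 0. Let V = H^1_0(0, 2/3); then v(0) = v(2/3) = 0, and [u' v]_0^2/3 = 0.
Weak formulation: find u (satisfying any essential BC) such that ∫_0^2/3 u'(x) v'(x) dx = ∫_0^2/3 f v dx for all v ∈ V.
Substituting f(x) = 2*x*(-x - 1), the right-hand side is ∫_0^2/3 (2*x*(-x - 1)) v dx.


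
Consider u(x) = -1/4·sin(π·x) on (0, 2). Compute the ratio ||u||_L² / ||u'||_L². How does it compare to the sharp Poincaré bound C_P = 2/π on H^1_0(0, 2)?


||u||_L² / ||u'||_L² = 1/π < C_P = 2/π.

u(x) = -1/4·sin(π·x), so u'(x) = -π*cos(π*x)/4.
Writing u(x) = A·sin(kπx/L) with A = -1/4 and k = 2, use ∫_0^L sin²(kπx/L) dx = L/2 and ∫_0^L cos²(kπx/L) dx = L/2.
u² = 1/16·sin²(π·x) and (u')² = π^2/16·cos²(π·x), and each of sin², cos² integrates to L/2 = 1 over (0, 2).
∫_0^2 u² dx = 1/16, so ||u||_L² = 1/4.
∫_0^2 (u')² dx = π^2/16, so ||u'||_L² = π/4.
Ratio ||u||_L² / ||u'||_L² = 1/π.
Sharp Poincaré constant on H^1_0(0, 2) is C_P = L/π = 2/π, achieved by sin(π/2·x).
This is the k = 2 harmonic; the ratio L/(kπ) is strictly less than C_P = L/π, consistent with the sharp inequality ||u||_L² ≤ C_P ||u'||_L².


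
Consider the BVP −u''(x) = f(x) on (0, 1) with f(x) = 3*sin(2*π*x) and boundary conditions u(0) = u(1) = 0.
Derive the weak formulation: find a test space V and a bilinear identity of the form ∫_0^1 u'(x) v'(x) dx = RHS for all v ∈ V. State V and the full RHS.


V = H^1_0(0, 1) (so v(0) = v(1) = 0); weak form: ∫_0^1 u'v' dx = ∫_0^1 (3*sin(2*π*x)) v dx for all v ∈ V.

Multiply both sides by a test function v and integrate from 0 to 1:
  ∫_0^1 −u''(x) v(x) dx = ∫_0^1 f(x) v(x) dx.
Integrate the LHS by parts once:
  ∫_0^1 −u'' v dx = −[u'(x) v(x)]_0^1 + ∫_0^1 u'(x) v'(x) dx.
Thus ∫_0^1 u'(x) v'(x) dx = ∫_0^1 f(x) v(x) dx + [u'(x) v(x)]_0^1.
Choose V so that boundary terms are either known or forced to vanish.
u is Dirichlet: u(0) = u(1) = 0. Let V = H^1_0(0, 1); then v(0) = v(1) = 0, and [u' v]_0^1 = 0.
Weak formulation: find u (satisfying any essential BC) such that ∫_0^1 u'(x) v'(x) dx = ∫_0^1 f v dx for all v ∈ V.
Substituting f(x) = 3*sin(2*π*x), the right-hand side is ∫_0^1 (3*sin(2*π*x)) v dx.


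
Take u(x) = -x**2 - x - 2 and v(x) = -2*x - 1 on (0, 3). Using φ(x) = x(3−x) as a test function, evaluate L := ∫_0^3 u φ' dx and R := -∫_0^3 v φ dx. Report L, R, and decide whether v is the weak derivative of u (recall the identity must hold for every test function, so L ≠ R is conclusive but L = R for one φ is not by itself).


LHS = 18, RHS = 18. Yes, v = u' weakly.

u(x) = -x**2 - x - 2, classical derivative u'(x) = -2*x - 1.
φ(x) = x(3−x), so φ'(x) = 3 - 2*x.
Note φ(0) = φ(3) = 0, so the boundary term u·φ vanishes.
LHS = ∫_0^3 u(x) φ'(x) dx = ∫_0^3 (2*x^3 - x^2 + x - 6) dx. Term by term:
  ∫_0^3 2*x^3 dx = 81/2;  ∫_0^3 -x^2 dx = -9;  ∫_0^3 x dx = 9/2;
  ∫_0^3 -6 dx = -18.
Sum: 81/2 − 9 + 9/2 − 18 = 18.
So LHS = 18.
∫_0^3 v(x) φ(x) dx = ∫_0^3 (2*x^3 - 5*x^2 - 3*x) dx. Term by term:
  ∫_0^3 2*x^3 dx = 81/2;  ∫_0^3 -5*x^2 dx = -45;  ∫_0^3 -3*x dx = -27/2.
Sum: 81/2 − 45 − 27/2 = -18.
So RHS = -∫_0^3 v(x) φ(x) dx = 18.
LHS = RHS, so the identity holds for this test φ.
Moreover u is smooth here and v(x) = u'(x) = -2*x - 1 pointwise, so the identity holds for every test function. Hence v is the weak derivative of u.


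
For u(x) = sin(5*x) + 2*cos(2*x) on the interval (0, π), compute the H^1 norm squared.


||u||_{H^1(0,π)}^2 = 200/21 + 23*π

u'(x) = -4*sin(2*x) + 5*cos(5*x).
Expand u² and (u')² and integrate term by term on (0, π), using: for integers n ≥ 1, ∫_0^π sin²(nx) dx = ∫_0^π cos²(nx) dx = π/2; for n ≠ n', ∫_0^π sin(nx)sin(n'x) dx = ∫_0^π cos(nx)cos(n'x) dx = 0; and by product-to-sum, ∫_0^π sin(nx)cos(n'x) dx = ½∫_0^π [sin((n+n')x) + sin((n−n')x)] dx, which is 0 when n+n' is even and 2n/(n²−n'²) when n+n' is odd (it need not vanish on (0, π)).
  u² squared terms: (2)²·∫cos(2x)² dx = 4·π/2 = 2*π;  (1)²·∫sin(5x)² dx = 1·π/2 = π/2.
  u² cross terms: 2·(2)·(1)·∫cos(2x)·sin(5x) dx = 4·(10/21) = 40/21.
  So ∫_0^π u² dx = 2*π + π/2 + 40/21 = 40/21 + 5*π/2.
  (u')² squared terms: (-4)²·∫sin(2x)² dx = 16·π/2 = 8*π;  (5)²·∫cos(5x)² dx = 25·π/2 = 25*π/2.
  (u')² cross terms: 2·(-4)·(5)·∫sin(2x)·cos(5x) dx = -40·(-4/21) = 160/21.
  So ∫_0^π (u')² dx = 8*π + 25*π/2 + 160/21 = 160/21 + 41*π/2.
||u||_{H^1}^2 = (40/21 + 5*π/2) + (160/21 + 41*π/2) = 200/21 + 23*π.


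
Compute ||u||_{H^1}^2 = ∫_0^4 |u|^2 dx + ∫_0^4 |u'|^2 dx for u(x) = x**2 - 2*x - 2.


||u||_{H^1}^2 = 992/15

The H^1 norm (squared) on an interval (0, L) is
  ||u||_{H^1}^2 = ∫_0^L u(x)^2 dx + ∫_0^L u'(x)^2 dx.
Compute u'(x) = 2*x - 2.
Then u(x)^2 = x**4 - 4*x**3 + 8*x + 4 and u'(x)^2 = 4*x**2 - 8*x + 4.
Integrate each monomial from 0 to 4 using ∫_0^4 c·x^n dx = c·4^(n+1)/(n+1):
  ∫_0^4 u(x)^2 dx = ∫_0^4 (x^4 - 4*x^3 + 8*x + 4) dx. Term by term:
    ∫_0^4 x^4 dx = 1024/5;  ∫_0^4 -4*x^3 dx = -256;  ∫_0^4 8*x dx = 64;
    ∫_0^4 4 dx = 16.
  Sum: 1024/5 − 256 + 64 + 16 = 144/5.
  ∫_0^4 u'(x)^2 dx = ∫_0^4 (4*x^2 - 8*x + 4) dx. Term by term:
    ∫_0^4 4*x^2 dx = 256/3;  ∫_0^4 -8*x dx = -64;  ∫_0^4 4 dx = 16.
  Sum: 256/3 − 64 + 16 = 112/3.
Adding: ||u||_{H^1}^2 = 144/5 + 112/3 = 992/15.


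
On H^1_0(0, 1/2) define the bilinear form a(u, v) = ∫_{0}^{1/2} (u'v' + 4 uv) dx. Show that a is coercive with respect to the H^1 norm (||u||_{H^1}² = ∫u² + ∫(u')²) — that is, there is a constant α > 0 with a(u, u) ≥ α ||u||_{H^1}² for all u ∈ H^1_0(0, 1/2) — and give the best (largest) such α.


α = 1

Coercivity of a(·,·) on H^1_0(0, 1/2) means a(u, u) ≥ α ||u||_{H^1}² for every u ∈ H^1_0.
The interval has length L = 1/2, and Poincaré/coercivity depend only on L. Here a(u, u) = ∫(u')² + (4)·∫u².
Here c = 4 ≥ 1, so a(u,u) = ∫(u')² + c∫u² ≥ ∫(u')² + ∫u² = ||u||_{H^1}², i.e. α = 1 works. No larger α is possible: a(u,u) ≥ α||u||_{H^1}² means (1−α)∫(u')² ≥ (α−c)∫u², and for the modes u_n = sin(nπ(x−x₀)/L) (x₀ the left endpoint) one has ∫u_n²/∫(u_n')² = (L/(nπ))² → 0, so a(u_n,u_n)/||u_n||_{H^1}² → 1. Hence the optimal constant is α = 1.
Therefore α = 1.


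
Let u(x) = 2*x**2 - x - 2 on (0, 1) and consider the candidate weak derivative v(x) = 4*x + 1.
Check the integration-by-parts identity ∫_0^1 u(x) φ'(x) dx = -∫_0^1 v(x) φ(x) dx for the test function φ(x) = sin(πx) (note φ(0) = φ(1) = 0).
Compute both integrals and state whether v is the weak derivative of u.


LHS = -2/π, RHS = -6/π. No, v is not the weak derivative of u.

u(x) = 2*x**2 - x - 2, classical derivative u'(x) = 4*x - 1.
φ(x) = sin(πx), so φ'(x) = π*cos(π*x).
Note φ(0) = φ(1) = 0, so the boundary term u·φ vanishes.
LHS = ∫_0^1 u(x) φ'(x) dx = ∫_0^1 (2*π*x^2*cos(π*x) - π*x*cos(π*x) - 2*π*cos(π*x)) dx. Term by term:
  ∫_0^1 -2*π*cos(π*x) dx = 0;  ∫_0^1 -π*x*cos(π*x) dx = 2/π;  ∫_0^1 2*π*x^2*cos(π*x) dx = -4/π.
Sum: 0 + 2/π − 4/π = -2/π.
So LHS = -2/π.
∫_0^1 v(x) φ(x) dx = ∫_0^1 (4*x*sin(π*x) + sin(π*x)) dx. Term by term:
  ∫_0^1 4*x*sin(π*x) dx = 4/π;  ∫_0^1 sin(π*x) dx = 2/π.
Sum: 4/π + 2/π = 6/π.
So RHS = -∫_0^1 v(x) φ(x) dx = -6/π.
LHS − RHS = 4/π ≠ 0, so the identity fails.
(For a valid weak derivative the identity must hold for EVERY test function, in particular this one. The failure shows v is NOT the weak derivative of u.)
Correct weak derivative would be u'(x) = 4*x - 1.


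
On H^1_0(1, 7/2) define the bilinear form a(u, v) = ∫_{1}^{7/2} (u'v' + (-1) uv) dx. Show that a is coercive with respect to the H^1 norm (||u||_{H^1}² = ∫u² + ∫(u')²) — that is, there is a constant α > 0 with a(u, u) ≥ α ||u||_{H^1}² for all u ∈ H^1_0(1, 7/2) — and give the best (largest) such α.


α = (-25 + 4*π^2)/(25 + 4*π^2)

Coercivity of a(·,·) on H^1_0(1, 7/2) means a(u, u) ≥ α ||u||_{H^1}² for every u ∈ H^1_0.
The interval has length L = 5/2, and Poincaré/coercivity depend only on L. Here a(u, u) = ∫(u')² + (-1)·∫u².
Here c = -1 < 0 with |c| < (π/L)² = 4*π^2/25, so coercivity still holds. The condition a(u,u) ≥ α||u||_{H^1}² reads (1−α)∫(u')² ≥ (α−c)∫u². Any admissible α is ≤ 1 (rapidly oscillating u have ∫u²/∫(u')² → 0), and α = 1 would force 0 ≥ (1−c)∫u², impossible since c < 1; so 1−α > 0. By the sharp Poincaré inequality on H^1_0 of an interval of length L, ∫(u')² ≥ (π/L)²∫u² with equality for the first sine mode sin(π(x−x₀)/L) (x₀ the left endpoint), so the inequality holds for all u iff (1−α)(π/L)² ≥ α − c, i.e. α ≤ ((π/L)² + c)/((π/L)² + 1) = (1 + c(L/π)²)/(1 + (L/π)²). (Direct route, valid since c ≤ 0: Poincaré gives c∫u² ≥ c(L/π)²∫(u')², so a(u,u) ≥ (1 + c(L/π)²)∫(u')², while ||u||_{H^1}² ≤ (1 + (L/π)²)∫(u')²; dividing yields the same α.) With (π/L)² = 4*π^2/25 and c = -1, the largest admissible constant is α = ((π/L)² + c)/((π/L)² + 1).
Simplifying, α = (-25 + 4*π^2)/(25 + 4*π^2).


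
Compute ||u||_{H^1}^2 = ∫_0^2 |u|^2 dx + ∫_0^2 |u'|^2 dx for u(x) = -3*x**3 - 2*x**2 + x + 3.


||u||_{H^1}^2 = 102848/105

The H^1 norm (squared) on an interval (0, L) is
  ||u||_{H^1}^2 = ∫_0^L u(x)^2 dx + ∫_0^L u'(x)^2 dx.
Compute u'(x) = -9*x**2 - 4*x + 1.
Then u(x)^2 = 9*x**6 + 12*x**5 - 2*x**4 - 22*x**3 - 11*x**2 + 6*x + 9 and u'(x)^2 = 81*x**4 + 72*x**3 - 2*x**2 - 8*x + 1.
Integrate each monomial from 0 to 2 using ∫_0^2 c·x^n dx = c·2^(n+1)/(n+1):
  ∫_0^2 u(x)^2 dx = ∫_0^2 (9*x^6 + 12*x^5 - 2*x^4 - 22*x^3 - 11*x^2 + 6*x + 9) dx. Term by term:
    ∫_0^2 9*x^6 dx = 1152/7;  ∫_0^2 12*x^5 dx = 128;  ∫_0^2 -2*x^4 dx = -64/5;
    ∫_0^2 -22*x^3 dx = -88;  ∫_0^2 -11*x^2 dx = -88/3;  ∫_0^2 6*x dx = 12;
    ∫_0^2 9 dx = 18.
  Sum: 1152/7 + 128 − 64/5 − 88 − 88/3 + 12 + 18 = 20206/105.
  ∫_0^2 u'(x)^2 dx = ∫_0^2 (81*x^4 + 72*x^3 - 2*x^2 - 8*x + 1) dx. Term by term:
    ∫_0^2 81*x^4 dx = 2592/5;  ∫_0^2 72*x^3 dx = 288;  ∫_0^2 -2*x^2 dx = -16/3;
    ∫_0^2 -8*x dx = -16;  ∫_0^2 1 dx = 2.
  Sum: 2592/5 + 288 − 16/3 − 16 + 2 = 11806/15.
Adding: ||u||_{H^1}^2 = 20206/105 + 11806/15 = 102848/105.


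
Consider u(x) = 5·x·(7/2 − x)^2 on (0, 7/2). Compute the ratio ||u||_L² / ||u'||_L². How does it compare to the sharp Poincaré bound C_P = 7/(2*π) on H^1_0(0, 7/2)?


||u||_L² / ||u'||_L² = sqrt(14)/4 < C_P = 7/(2*π).

u(x) = 5·x·(7/2 − x)^2, so u'(x) = 15*x^2 - 70*x + 245/4.
u(x) = 5·x·(7/2 − x)^2 vanishes at x = 0 and x = 7/2, so u ∈ H^1_0(0, 7/2). Differentiate via the product rule and integrate the resulting polynomials term by term.
  ∫_0^7/2 u² dx = ∫_0^7/2 (25*x^6 - 350*x^5 + 3675*x^4/2 - 8575*x^3/2 + 60025*x^2/16) dx. Term by term:
    ∫_0^7/2 25*x^6 dx = 2941225/128;  ∫_0^7/2 -350*x^5 dx = -20588575/192;  ∫_0^7/2 3675*x^4/2 dx = 12353145/64;
    ∫_0^7/2 -8575*x^3/2 dx = -20588575/128;  ∫_0^7/2 60025*x^2/16 dx = 20588575/384.
  Sum: 2941225/128 − 20588575/192 + 12353145/64 − 20588575/128 + 20588575/384 = 588245/384.
  ∫_0^7/2 (u')² dx = ∫_0^7/2 (225*x^4 - 2100*x^3 + 13475*x^2/2 - 8575*x + 60025/16) dx. Term by term:
    ∫_0^7/2 225*x^4 dx = 756315/32;  ∫_0^7/2 -2100*x^3 dx = -1260525/16;  ∫_0^7/2 13475*x^2/2 dx = 4621925/48;
    ∫_0^7/2 -8575*x dx = -420175/8;  ∫_0^7/2 60025/16 dx = 420175/32.
  Sum: 756315/32 − 1260525/16 + 4621925/48 − 420175/8 + 420175/32 = 84035/48.
∫_0^7/2 u² dx = 588245/384, so ||u||_L² = 343*sqrt(30)/48.
∫_0^7/2 (u')² dx = 84035/48, so ||u'||_L² = 49*sqrt(105)/12.
Ratio ||u||_L² / ||u'||_L² = sqrt(14)/4.
Sharp Poincaré constant on H^1_0(0, 7/2) is C_P = L/π = 7/(2*π), achieved by sin(2*π/7·x).
A polynomial bump cannot attain the sharp Poincaré constant (only the first sine eigenfunction does), so the ratio is strictly less than C_P, consistent with ||u||_L² ≤ C_P ||u'||_L².
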